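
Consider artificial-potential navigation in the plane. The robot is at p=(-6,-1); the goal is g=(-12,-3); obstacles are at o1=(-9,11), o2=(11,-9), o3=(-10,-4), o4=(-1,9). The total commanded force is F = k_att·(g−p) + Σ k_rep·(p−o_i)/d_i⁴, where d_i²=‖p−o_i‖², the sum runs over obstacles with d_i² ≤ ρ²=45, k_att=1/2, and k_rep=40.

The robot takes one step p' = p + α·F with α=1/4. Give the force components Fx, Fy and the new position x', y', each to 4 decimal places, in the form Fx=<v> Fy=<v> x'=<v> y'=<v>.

Fx=-2.7440 Fy=-0.8080 x'=-6.6860 y'=-1.2020

F_att = 1/2·(g−p) = 1/2·(-6,-2) = (-3.0000,-1.0000)
o1: d²=153 > ρ²=45 → inactive
o2: d²=353 > ρ²=45 → inactive
o3: d²=25 ≤ ρ²=45; F_rep = 40·(4,3)/25² = (0.2560,0.1920)
o4: d²=125 > ρ²=45 → inactive
F = F_att + ΣF_rep = (-2.7440,-0.8080)
p' = p + 1/4·F = (-6.6860,-1.2020)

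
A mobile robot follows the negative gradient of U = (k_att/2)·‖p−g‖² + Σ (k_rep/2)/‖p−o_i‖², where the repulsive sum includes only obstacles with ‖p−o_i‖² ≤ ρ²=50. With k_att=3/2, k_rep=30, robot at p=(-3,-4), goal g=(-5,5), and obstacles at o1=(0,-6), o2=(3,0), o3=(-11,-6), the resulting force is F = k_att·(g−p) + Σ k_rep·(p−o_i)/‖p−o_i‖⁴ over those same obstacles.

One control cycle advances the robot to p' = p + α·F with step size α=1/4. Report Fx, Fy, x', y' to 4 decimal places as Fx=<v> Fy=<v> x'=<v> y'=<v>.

F_att = 3/2·(g−p) = 3/2·(-2,9) = (-3.0000,13.5000)
o1: d²=13 ≤ ρ²=50; F_rep = 30·(-3,2)/13² = (-0.5325,0.3550)
o2: d²=52 > ρ²=50 → inactive
o3: d²=68 > ρ²=50 → inactive
F = F_att + ΣF_rep = (-3.5325,13.8550)
p' = p + 1/4·F = (-3.8831,-0.5362)

Fx=-3.5325 Fy=13.8550 x'=-3.8831 y'=-0.5362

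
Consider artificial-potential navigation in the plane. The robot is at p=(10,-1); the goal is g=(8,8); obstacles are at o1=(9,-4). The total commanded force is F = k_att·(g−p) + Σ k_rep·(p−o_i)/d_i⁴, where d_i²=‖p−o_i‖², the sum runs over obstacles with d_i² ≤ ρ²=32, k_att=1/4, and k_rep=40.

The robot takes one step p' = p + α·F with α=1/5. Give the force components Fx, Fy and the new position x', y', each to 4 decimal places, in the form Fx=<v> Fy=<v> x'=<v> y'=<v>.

Fx=-0.1000 Fy=3.4500 x'=9.9800 y'=-0.3100

F_att = 1/4·(g−p) = 1/4·(-2,9) = (-0.5000,2.2500)
o1: d²=10 ≤ ρ²=32; F_rep = 40·(1,3)/10² = (0.4000,1.2000)
F = F_att + ΣF_rep = (-0.1000,3.4500)
p' = p + 1/5·F = (9.9800,-0.3100)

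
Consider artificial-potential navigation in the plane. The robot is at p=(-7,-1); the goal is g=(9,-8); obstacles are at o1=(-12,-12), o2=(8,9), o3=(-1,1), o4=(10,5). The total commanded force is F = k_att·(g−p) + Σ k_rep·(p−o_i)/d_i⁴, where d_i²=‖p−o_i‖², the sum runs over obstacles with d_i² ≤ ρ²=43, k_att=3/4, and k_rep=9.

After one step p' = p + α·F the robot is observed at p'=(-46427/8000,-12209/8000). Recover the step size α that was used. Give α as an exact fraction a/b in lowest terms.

α = 1/10

F_att = 3/4·(g−p) = 3/4·(16,-7) = (12.0000,-5.2500)
o1: d²=146 > ρ²=43 → inactive
o2: d²=325 > ρ²=43 → inactive
o3: d²=40 ≤ ρ²=43; F_rep = 9·(-6,-2)/40² = (-0.0338,-0.0112)
o4: d²=325 > ρ²=43 → inactive
F = F_att + ΣF_rep = (11.9663,-5.2613)
Δp = p'−p = (1.1966,-0.5261); α = Δx/Fx = (9573/8000) / (9573/800) = 1/10
check: Δy/Fy = (-4209/8000) / (-4209/800) = 1/10 ✓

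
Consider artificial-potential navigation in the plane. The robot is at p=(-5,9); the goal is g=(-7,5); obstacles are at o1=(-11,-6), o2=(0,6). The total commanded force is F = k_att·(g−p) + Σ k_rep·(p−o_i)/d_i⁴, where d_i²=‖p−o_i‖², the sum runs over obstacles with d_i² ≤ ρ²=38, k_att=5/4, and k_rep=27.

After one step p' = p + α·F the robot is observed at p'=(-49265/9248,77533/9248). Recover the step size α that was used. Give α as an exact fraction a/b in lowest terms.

α = 1/8

F_att = 5/4·(g−p) = 5/4·(-2,-4) = (-2.5000,-5.0000)
o1: d²=261 > ρ²=38 → inactive
o2: d²=34 ≤ ρ²=38; F_rep = 27·(-5,3)/34² = (-0.1168,0.0701)
F = F_att + ΣF_rep = (-2.6168,-4.9299)
Δp = p'−p = (-0.3271,-0.6162); α = Δx/Fx = (-3025/9248) / (-3025/1156) = 1/8
check: Δy/Fy = (-5699/9248) / (-5699/1156) = 1/8 ✓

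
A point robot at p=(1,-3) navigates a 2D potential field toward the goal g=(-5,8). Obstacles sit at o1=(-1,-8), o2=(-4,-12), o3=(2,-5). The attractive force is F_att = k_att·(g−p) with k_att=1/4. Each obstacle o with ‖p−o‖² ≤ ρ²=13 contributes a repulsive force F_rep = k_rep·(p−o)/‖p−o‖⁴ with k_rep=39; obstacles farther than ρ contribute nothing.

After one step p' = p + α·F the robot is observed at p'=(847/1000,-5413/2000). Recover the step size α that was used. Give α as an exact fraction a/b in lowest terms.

α = 1/20

F_att = 1/4·(g−p) = 1/4·(-6,11) = (-1.5000,2.7500)
o1: d²=29 > ρ²=13 → inactive
o2: d²=106 > ρ²=13 → inactive
o3: d²=5 ≤ ρ²=13; F_rep = 39·(-1,2)/5² = (-1.5600,3.1200)
F = F_att + ΣF_rep = (-3.0600,5.8700)
Δp = p'−p = (-0.1530,0.2935); α = Δx/Fx = (-153/1000) / (-153/50) = 1/20
check: Δy/Fy = (587/2000) / (587/100) = 1/20 ✓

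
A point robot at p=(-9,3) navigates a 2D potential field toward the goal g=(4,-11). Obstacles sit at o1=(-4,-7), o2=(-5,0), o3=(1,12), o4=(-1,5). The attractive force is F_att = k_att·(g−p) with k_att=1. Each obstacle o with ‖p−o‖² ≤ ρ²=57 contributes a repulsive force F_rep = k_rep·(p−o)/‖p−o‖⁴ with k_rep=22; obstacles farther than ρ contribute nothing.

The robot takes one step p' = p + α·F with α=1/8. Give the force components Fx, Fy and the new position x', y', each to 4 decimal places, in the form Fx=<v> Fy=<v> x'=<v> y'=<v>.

Fx=12.8592 Fy=-13.8944 x'=-7.3926 y'=1.2632

F_att = 1·(g−p) = 1·(13,-14) = (13.0000,-14.0000)
o1: d²=125 > ρ²=57 → inactive
o2: d²=25 ≤ ρ²=57; F_rep = 22·(-4,3)/25² = (-0.1408,0.1056)
o3: d²=181 > ρ²=57 → inactive
o4: d²=68 > ρ²=57 → inactive
F = F_att + ΣF_rep = (12.8592,-13.8944)
p' = p + 1/8·F = (-7.3926,1.2632)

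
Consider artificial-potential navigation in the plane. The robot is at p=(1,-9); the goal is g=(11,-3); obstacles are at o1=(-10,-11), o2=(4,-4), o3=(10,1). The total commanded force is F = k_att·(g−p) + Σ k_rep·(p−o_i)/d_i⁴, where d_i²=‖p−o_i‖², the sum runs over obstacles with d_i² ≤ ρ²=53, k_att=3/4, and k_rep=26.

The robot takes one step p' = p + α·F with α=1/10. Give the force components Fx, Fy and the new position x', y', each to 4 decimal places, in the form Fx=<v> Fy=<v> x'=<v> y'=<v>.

Fx=7.4325 Fy=4.3875 x'=1.7433 y'=-8.5612

F_att = 3/4·(g−p) = 3/4·(10,6) = (7.5000,4.5000)
o1: d²=125 > ρ²=53 → inactive
o2: d²=34 ≤ ρ²=53; F_rep = 26·(-3,-5)/34² = (-0.0675,-0.1125)
o3: d²=181 > ρ²=53 → inactive
F = F_att + ΣF_rep = (7.4325,4.3875)
p' = p + 1/10·F = (1.7433,-8.5612)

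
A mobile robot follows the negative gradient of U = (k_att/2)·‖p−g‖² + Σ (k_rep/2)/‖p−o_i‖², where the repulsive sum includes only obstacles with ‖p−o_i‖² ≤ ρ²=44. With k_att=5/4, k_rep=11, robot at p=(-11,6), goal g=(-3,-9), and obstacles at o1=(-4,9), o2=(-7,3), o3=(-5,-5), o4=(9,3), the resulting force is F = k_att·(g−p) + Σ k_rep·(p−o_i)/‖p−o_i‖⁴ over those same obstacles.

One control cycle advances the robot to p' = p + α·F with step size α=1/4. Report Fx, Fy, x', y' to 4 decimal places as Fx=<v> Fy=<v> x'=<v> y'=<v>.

Fx=9.9296 Fy=-18.6972 x'=-8.5176 y'=1.3257

F_att = 5/4·(g−p) = 5/4·(8,-15) = (10.0000,-18.7500)
o1: d²=58 > ρ²=44 → inactive
o2: d²=25 ≤ ρ²=44; F_rep = 11·(-4,3)/25² = (-0.0704,0.0528)
o3: d²=157 > ρ²=44 → inactive
o4: d²=409 > ρ²=44 → inactive
F = F_att + ΣF_rep = (9.9296,-18.6972)
p' = p + 1/4·F = (-8.5176,1.3257)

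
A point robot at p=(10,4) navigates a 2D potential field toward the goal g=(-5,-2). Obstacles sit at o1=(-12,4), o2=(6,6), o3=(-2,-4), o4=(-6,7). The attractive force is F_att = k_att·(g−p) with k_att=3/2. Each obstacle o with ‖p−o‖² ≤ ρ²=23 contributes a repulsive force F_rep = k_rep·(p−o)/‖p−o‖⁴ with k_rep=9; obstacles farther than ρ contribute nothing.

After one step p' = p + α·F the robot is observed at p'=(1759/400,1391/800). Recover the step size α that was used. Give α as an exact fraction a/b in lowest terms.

α = 1/4

F_att = 3/2·(g−p) = 3/2·(-15,-6) = (-22.5000,-9.0000)
o1: d²=484 > ρ²=23 → inactive
o2: d²=20 ≤ ρ²=23; F_rep = 9·(4,-2)/20² = (0.0900,-0.0450)
o3: d²=208 > ρ²=23 → inactive
o4: d²=265 > ρ²=23 → inactive
F = F_att + ΣF_rep = (-22.4100,-9.0450)
Δp = p'−p = (-5.6025,-2.2612); α = Δx/Fx = (-2241/400) / (-2241/100) = 1/4
check: Δy/Fy = (-1809/800) / (-1809/200) = 1/4 ✓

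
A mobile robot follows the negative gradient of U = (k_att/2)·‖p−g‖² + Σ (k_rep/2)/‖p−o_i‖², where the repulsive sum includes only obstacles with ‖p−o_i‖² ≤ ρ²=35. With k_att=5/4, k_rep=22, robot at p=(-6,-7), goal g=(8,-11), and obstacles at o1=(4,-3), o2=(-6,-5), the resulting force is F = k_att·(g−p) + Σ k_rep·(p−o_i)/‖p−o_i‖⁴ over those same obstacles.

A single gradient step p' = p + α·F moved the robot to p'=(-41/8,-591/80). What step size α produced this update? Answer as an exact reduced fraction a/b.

α = 1/20

F_att = 5/4·(g−p) = 5/4·(14,-4) = (17.5000,-5.0000)
o1: d²=116 > ρ²=35 → inactive
o2: d²=4 ≤ ρ²=35; F_rep = 22·(0,-2)/4² = (0.0000,-2.7500)
F = F_att + ΣF_rep = (17.5000,-7.7500)
Δp = p'−p = (0.8750,-0.3875); α = Δx/Fx = (7/8) / (35/2) = 1/20
check: Δy/Fy = (-31/80) / (-31/4) = 1/20 ✓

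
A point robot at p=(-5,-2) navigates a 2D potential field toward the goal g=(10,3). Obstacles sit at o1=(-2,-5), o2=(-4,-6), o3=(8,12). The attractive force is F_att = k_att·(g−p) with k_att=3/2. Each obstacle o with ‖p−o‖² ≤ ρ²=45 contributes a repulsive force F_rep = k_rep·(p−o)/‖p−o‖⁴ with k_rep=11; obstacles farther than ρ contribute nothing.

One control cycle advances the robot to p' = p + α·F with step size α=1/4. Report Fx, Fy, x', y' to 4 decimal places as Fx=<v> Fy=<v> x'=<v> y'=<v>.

Fx=22.3601 Fy=7.7541 x'=0.5900 y'=-0.0615

F_att = 3/2·(g−p) = 3/2·(15,5) = (22.5000,7.5000)
o1: d²=18 ≤ ρ²=45; F_rep = 11·(-3,3)/18² = (-0.1019,0.1019)
o2: d²=17 ≤ ρ²=45; F_rep = 11·(-1,4)/17² = (-0.0381,0.1522)
o3: d²=365 > ρ²=45 → inactive
F = F_att + ΣF_rep = (22.3601,7.7541)
p' = p + 1/4·F = (0.5900,-0.0615)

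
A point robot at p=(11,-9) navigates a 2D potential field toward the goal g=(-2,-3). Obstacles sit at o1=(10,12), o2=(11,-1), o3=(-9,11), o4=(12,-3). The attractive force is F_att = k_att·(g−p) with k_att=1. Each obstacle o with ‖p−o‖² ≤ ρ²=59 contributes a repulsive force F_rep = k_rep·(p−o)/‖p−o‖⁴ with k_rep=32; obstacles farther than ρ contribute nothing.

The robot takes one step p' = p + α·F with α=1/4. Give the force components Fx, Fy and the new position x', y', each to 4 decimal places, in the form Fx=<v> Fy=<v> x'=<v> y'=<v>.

F_att = 1·(g−p) = 1·(-13,6) = (-13.0000,6.0000)
o1: d²=442 > ρ²=59 → inactive
o2: d²=64 > ρ²=59 → inactive
o3: d²=800 > ρ²=59 → inactive
o4: d²=37 ≤ ρ²=59; F_rep = 32·(-1,-6)/37² = (-0.0234,-0.1402)
F = F_att + ΣF_rep = (-13.0234,5.8598)
p' = p + 1/4·F = (7.7442,-7.5351)

Fx=-13.0234 Fy=5.8598 x'=7.7442 y'=-7.5351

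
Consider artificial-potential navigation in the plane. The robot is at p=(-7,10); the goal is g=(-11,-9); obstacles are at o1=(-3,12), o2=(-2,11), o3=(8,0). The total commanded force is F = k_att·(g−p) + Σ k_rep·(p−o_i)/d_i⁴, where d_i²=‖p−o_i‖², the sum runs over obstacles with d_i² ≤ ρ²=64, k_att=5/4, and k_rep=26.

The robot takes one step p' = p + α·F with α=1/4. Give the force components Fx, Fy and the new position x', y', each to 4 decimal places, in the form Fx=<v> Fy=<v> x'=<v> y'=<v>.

Fx=-5.4523 Fy=-23.9185 x'=-8.3631 y'=4.0204

F_att = 5/4·(g−p) = 5/4·(-4,-19) = (-5.0000,-23.7500)
o1: d²=20 ≤ ρ²=64; F_rep = 26·(-4,-2)/20² = (-0.2600,-0.1300)
o2: d²=26 ≤ ρ²=64; F_rep = 26·(-5,-1)/26² = (-0.1923,-0.0385)
o3: d²=325 > ρ²=64 → inactive
F = F_att + ΣF_rep = (-5.4523,-23.9185)
p' = p + 1/4·F = (-8.3631,4.0204)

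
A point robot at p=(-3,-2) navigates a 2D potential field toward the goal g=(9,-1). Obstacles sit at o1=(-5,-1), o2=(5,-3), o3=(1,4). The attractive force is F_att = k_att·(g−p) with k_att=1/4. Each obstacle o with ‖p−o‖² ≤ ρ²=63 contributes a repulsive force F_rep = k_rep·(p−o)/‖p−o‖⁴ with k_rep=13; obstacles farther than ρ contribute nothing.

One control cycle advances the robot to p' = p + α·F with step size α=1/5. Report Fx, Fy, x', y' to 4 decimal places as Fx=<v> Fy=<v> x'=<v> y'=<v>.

Fx=4.0208 Fy=-0.2988 x'=-2.1958 y'=-2.0598

F_att = 1/4·(g−p) = 1/4·(12,1) = (3.0000,0.2500)
o1: d²=5 ≤ ρ²=63; F_rep = 13·(2,-1)/5² = (1.0400,-0.5200)
o2: d²=65 > ρ²=63 → inactive
o3: d²=52 ≤ ρ²=63; F_rep = 13·(-4,-6)/52² = (-0.0192,-0.0288)
F = F_att + ΣF_rep = (4.0208,-0.2988)
p' = p + 1/5·F = (-2.1958,-2.0598)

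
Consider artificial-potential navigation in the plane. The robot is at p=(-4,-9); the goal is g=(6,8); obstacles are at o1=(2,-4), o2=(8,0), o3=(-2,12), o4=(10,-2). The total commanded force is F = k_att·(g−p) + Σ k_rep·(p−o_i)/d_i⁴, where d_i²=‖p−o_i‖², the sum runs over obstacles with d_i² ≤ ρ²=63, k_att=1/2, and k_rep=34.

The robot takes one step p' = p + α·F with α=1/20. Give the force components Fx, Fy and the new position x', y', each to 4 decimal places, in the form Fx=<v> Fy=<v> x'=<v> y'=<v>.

F_att = 1/2·(g−p) = 1/2·(10,17) = (5.0000,8.5000)
o1: d²=61 ≤ ρ²=63; F_rep = 34·(-6,-5)/61² = (-0.0548,-0.0457)
o2: d²=225 > ρ²=63 → inactive
o3: d²=445 > ρ²=63 → inactive
o4: d²=245 > ρ²=63 → inactive
F = F_att + ΣF_rep = (4.9452,8.4543)
p' = p + 1/20·F = (-3.7527,-8.5773)

Fx=4.9452 Fy=8.4543 x'=-3.7527 y'=-8.5773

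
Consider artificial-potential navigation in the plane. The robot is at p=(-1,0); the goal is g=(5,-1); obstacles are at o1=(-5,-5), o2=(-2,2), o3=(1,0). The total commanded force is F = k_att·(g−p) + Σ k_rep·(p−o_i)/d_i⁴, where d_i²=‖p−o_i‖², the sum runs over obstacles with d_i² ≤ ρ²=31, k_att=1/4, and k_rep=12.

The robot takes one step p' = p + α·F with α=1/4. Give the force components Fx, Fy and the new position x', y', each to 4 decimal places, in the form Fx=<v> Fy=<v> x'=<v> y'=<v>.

Fx=0.4800 Fy=-1.2100 x'=-0.8800 y'=-0.3025

F_att = 1/4·(g−p) = 1/4·(6,-1) = (1.5000,-0.2500)
o1: d²=41 > ρ²=31 → inactive
o2: d²=5 ≤ ρ²=31; F_rep = 12·(1,-2)/5² = (0.4800,-0.9600)
o3: d²=4 ≤ ρ²=31; F_rep = 12·(-2,0)/4² = (-1.5000,0.0000)
F = F_att + ΣF_rep = (0.4800,-1.2100)
p' = p + 1/4·F = (-0.8800,-0.3025)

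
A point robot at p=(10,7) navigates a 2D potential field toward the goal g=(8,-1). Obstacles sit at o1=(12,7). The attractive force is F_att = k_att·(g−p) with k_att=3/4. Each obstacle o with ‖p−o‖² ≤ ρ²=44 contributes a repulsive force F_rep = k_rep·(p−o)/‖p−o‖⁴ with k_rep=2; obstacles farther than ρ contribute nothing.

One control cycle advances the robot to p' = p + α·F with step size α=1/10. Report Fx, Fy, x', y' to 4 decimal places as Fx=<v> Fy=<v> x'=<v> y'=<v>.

F_att = 3/4·(g−p) = 3/4·(-2,-8) = (-1.5000,-6.0000)
o1: d²=4 ≤ ρ²=44; F_rep = 2·(-2,0)/4² = (-0.2500,0.0000)
F = F_att + ΣF_rep = (-1.7500,-6.0000)
p' = p + 1/10·F = (9.8250,6.4000)

Fx=-1.7500 Fy=-6.0000 x'=9.8250 y'=6.4000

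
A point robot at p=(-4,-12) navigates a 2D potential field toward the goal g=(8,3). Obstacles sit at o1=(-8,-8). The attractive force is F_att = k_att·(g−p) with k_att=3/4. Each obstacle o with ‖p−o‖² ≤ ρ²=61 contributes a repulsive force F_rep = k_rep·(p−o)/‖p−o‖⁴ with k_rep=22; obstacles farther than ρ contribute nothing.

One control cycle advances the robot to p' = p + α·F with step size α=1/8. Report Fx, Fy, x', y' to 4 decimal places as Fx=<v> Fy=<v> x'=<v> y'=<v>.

F_att = 3/4·(g−p) = 3/4·(12,15) = (9.0000,11.2500)
o1: d²=32 ≤ ρ²=61; F_rep = 22·(4,-4)/32² = (0.0859,-0.0859)
F = F_att + ΣF_rep = (9.0859,11.1641)
p' = p + 1/8·F = (-2.8643,-10.6045)

Fx=9.0859 Fy=11.1641 x'=-2.8643 y'=-10.6045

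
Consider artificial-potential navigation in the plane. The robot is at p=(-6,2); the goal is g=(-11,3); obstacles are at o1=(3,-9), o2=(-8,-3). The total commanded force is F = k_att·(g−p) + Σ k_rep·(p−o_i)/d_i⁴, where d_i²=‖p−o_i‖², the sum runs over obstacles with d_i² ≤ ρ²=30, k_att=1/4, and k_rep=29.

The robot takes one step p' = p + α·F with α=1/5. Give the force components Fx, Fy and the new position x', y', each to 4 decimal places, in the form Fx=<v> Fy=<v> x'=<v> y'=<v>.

F_att = 1/4·(g−p) = 1/4·(-5,1) = (-1.2500,0.2500)
o1: d²=202 > ρ²=30 → inactive
o2: d²=29 ≤ ρ²=30; F_rep = 29·(2,5)/29² = (0.0690,0.1724)
F = F_att + ΣF_rep = (-1.1810,0.4224)
p' = p + 1/5·F = (-6.2362,2.0845)

Fx=-1.1810 Fy=0.4224 x'=-6.2362 y'=2.0845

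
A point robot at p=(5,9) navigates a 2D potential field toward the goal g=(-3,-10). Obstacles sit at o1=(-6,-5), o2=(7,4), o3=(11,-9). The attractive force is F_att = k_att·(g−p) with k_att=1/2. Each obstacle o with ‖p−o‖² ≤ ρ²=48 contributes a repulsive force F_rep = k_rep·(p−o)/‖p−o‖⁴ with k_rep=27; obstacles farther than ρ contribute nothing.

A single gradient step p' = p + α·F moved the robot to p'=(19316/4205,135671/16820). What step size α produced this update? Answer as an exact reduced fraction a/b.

α = 1/10

F_att = 1/2·(g−p) = 1/2·(-8,-19) = (-4.0000,-9.5000)
o1: d²=317 > ρ²=48 → inactive
o2: d²=29 ≤ ρ²=48; F_rep = 27·(-2,5)/29² = (-0.0642,0.1605)
o3: d²=360 > ρ²=48 → inactive
F = F_att + ΣF_rep = (-4.0642,-9.3395)
Δp = p'−p = (-0.4064,-0.9339); α = Δx/Fx = (-1709/4205) / (-3418/841) = 1/10
check: Δy/Fy = (-15709/16820) / (-15709/1682) = 1/10 ✓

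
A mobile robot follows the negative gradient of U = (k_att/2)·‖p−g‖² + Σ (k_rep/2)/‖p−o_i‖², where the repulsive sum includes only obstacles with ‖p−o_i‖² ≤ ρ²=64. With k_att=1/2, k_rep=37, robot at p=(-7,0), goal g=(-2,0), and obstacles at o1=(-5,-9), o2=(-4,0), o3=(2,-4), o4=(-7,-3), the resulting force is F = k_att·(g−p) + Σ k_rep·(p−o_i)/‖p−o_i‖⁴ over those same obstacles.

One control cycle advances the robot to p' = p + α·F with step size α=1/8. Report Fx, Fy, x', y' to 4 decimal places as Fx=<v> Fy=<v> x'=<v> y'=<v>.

F_att = 1/2·(g−p) = 1/2·(5,0) = (2.5000,0.0000)
o1: d²=85 > ρ²=64 → inactive
o2: d²=9 ≤ ρ²=64; F_rep = 37·(-3,0)/9² = (-1.3704,0.0000)
o3: d²=97 > ρ²=64 → inactive
o4: d²=9 ≤ ρ²=64; F_rep = 37·(0,3)/9² = (0.0000,1.3704)
F = F_att + ΣF_rep = (1.1296,1.3704)
p' = p + 1/8·F = (-6.8588,0.1713)

Fx=1.1296 Fy=1.3704 x'=-6.8588 y'=0.1713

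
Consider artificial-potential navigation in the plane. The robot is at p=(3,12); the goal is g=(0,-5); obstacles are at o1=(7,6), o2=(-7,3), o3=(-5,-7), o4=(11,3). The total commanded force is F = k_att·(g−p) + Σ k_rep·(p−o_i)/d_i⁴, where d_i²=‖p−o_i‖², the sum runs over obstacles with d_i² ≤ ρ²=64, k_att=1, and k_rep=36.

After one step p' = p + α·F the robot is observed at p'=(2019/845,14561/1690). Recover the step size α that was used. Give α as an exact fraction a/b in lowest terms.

F_att = 1·(g−p) = 1·(-3,-17) = (-3.0000,-17.0000)
o1: d²=52 ≤ ρ²=64; F_rep = 36·(-4,6)/52² = (-0.0533,0.0799)
o2: d²=181 > ρ²=64 → inactive
o3: d²=425 > ρ²=64 → inactive
o4: d²=145 > ρ²=64 → inactive
F = F_att + ΣF_rep = (-3.0533,-16.9201)
Δp = p'−p = (-0.6107,-3.3840); α = Δx/Fx = (-516/845) / (-516/169) = 1/5
check: Δy/Fy = (-5719/1690) / (-5719/338) = 1/5 ✓

α = 1/5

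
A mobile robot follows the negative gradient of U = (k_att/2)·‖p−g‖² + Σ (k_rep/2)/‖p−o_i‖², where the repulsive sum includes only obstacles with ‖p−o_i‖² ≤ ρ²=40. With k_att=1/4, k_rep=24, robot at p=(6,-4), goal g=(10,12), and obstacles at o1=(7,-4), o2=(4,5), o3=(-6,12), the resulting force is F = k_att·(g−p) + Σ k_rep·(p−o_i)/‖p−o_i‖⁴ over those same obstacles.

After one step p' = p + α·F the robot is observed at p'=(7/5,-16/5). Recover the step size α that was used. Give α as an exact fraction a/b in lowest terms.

α = 1/5

F_att = 1/4·(g−p) = 1/4·(4,16) = (1.0000,4.0000)
o1: d²=1 ≤ ρ²=40; F_rep = 24·(-1,0)/1² = (-24.0000,0.0000)
o2: d²=85 > ρ²=40 → inactive
o3: d²=400 > ρ²=40 → inactive
F = F_att + ΣF_rep = (-23.0000,4.0000)
Δp = p'−p = (-4.6000,0.8000); α = Δx/Fx = (-23/5) / (-23) = 1/5
check: Δy/Fy = (4/5) / (4) = 1/5 ✓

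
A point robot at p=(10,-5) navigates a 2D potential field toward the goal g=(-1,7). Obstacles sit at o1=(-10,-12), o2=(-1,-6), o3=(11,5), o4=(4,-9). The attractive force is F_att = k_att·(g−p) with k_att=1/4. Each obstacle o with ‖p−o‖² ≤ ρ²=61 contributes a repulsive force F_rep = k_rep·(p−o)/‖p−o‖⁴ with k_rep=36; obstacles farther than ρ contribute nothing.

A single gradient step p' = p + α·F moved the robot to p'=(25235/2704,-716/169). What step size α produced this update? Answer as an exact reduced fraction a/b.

F_att = 1/4·(g−p) = 1/4·(-11,12) = (-2.7500,3.0000)
o1: d²=449 > ρ²=61 → inactive
o2: d²=122 > ρ²=61 → inactive
o3: d²=101 > ρ²=61 → inactive
o4: d²=52 ≤ ρ²=61; F_rep = 36·(6,4)/52² = (0.0799,0.0533)
F = F_att + ΣF_rep = (-2.6701,3.0533)
Δp = p'−p = (-0.6675,0.7633); α = Δx/Fx = (-1805/2704) / (-1805/676) = 1/4
check: Δy/Fy = (129/169) / (516/169) = 1/4 ✓

α = 1/4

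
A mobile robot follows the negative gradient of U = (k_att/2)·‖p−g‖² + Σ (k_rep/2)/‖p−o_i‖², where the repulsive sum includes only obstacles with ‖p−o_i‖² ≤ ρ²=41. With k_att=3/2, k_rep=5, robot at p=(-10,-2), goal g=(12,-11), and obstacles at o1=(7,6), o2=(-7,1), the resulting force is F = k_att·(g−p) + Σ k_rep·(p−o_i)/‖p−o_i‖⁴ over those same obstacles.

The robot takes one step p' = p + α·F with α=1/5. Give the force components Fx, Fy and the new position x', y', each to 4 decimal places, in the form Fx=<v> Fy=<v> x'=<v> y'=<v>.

F_att = 3/2·(g−p) = 3/2·(22,-9) = (33.0000,-13.5000)
o1: d²=353 > ρ²=41 → inactive
o2: d²=18 ≤ ρ²=41; F_rep = 5·(-3,-3)/18² = (-0.0463,-0.0463)
F = F_att + ΣF_rep = (32.9537,-13.5463)
p' = p + 1/5·F = (-3.4093,-4.7093)

Fx=32.9537 Fy=-13.5463 x'=-3.4093 y'=-4.7093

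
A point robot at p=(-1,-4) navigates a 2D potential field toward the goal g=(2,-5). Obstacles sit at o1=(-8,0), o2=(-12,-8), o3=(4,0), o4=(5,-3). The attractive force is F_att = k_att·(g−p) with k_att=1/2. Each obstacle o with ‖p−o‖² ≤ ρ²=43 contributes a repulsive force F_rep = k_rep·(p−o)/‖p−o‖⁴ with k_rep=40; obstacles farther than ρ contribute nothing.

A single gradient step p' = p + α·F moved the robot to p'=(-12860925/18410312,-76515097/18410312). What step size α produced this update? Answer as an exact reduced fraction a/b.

α = 1/4

F_att = 1/2·(g−p) = 1/2·(3,-1) = (1.5000,-0.5000)
o1: d²=65 > ρ²=43 → inactive
o2: d²=137 > ρ²=43 → inactive
o3: d²=41 ≤ ρ²=43; F_rep = 40·(-5,-4)/41² = (-0.1190,-0.0952)
o4: d²=37 ≤ ρ²=43; F_rep = 40·(-6,-1)/37² = (-0.1753,-0.0292)
F = F_att + ΣF_rep = (1.2057,-0.6244)
Δp = p'−p = (0.3014,-0.1561); α = Δx/Fx = (5549387/18410312) / (5549387/4602578) = 1/4
check: Δy/Fy = (-2873849/18410312) / (-2873849/4602578) = 1/4 ✓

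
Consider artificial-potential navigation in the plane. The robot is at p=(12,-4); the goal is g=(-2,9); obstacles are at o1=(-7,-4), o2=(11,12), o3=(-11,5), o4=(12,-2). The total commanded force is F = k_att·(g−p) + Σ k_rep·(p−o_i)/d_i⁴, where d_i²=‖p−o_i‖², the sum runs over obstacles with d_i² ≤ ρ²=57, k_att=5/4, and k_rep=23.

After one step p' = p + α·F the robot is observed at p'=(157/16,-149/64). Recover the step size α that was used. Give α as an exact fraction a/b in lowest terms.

α = 1/8

F_att = 5/4·(g−p) = 5/4·(-14,13) = (-17.5000,16.2500)
o1: d²=361 > ρ²=57 → inactive
o2: d²=257 > ρ²=57 → inactive
o3: d²=610 > ρ²=57 → inactive
o4: d²=4 ≤ ρ²=57; F_rep = 23·(0,-2)/4² = (0.0000,-2.8750)
F = F_att + ΣF_rep = (-17.5000,13.3750)
Δp = p'−p = (-2.1875,1.6719); α = Δx/Fx = (-35/16) / (-35/2) = 1/8
check: Δy/Fy = (107/64) / (107/8) = 1/8 ✓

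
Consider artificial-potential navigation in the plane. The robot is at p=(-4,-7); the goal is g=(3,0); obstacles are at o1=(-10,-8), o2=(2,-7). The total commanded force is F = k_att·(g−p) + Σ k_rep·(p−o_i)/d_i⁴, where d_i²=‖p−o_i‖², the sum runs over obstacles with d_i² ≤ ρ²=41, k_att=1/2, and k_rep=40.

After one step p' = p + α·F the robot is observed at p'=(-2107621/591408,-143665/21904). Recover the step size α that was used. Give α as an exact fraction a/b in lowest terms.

F_att = 1/2·(g−p) = 1/2·(7,7) = (3.5000,3.5000)
o1: d²=37 ≤ ρ²=41; F_rep = 40·(6,1)/37² = (0.1753,0.0292)
o2: d²=36 ≤ ρ²=41; F_rep = 40·(-6,0)/36² = (-0.1852,0.0000)
F = F_att + ΣF_rep = (3.4901,3.5292)
Δp = p'−p = (0.4363,0.4412); α = Δx/Fx = (258011/591408) / (258011/73926) = 1/8
check: Δy/Fy = (9663/21904) / (9663/2738) = 1/8 ✓

α = 1/8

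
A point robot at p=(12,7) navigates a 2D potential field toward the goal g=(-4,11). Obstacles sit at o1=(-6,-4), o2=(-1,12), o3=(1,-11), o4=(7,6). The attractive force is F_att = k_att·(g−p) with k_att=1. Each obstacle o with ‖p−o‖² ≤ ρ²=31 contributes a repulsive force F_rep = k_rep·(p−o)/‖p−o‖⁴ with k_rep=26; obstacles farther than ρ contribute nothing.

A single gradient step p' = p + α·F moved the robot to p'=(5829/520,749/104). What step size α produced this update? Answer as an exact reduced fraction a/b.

α = 1/20

F_att = 1·(g−p) = 1·(-16,4) = (-16.0000,4.0000)
o1: d²=445 > ρ²=31 → inactive
o2: d²=194 > ρ²=31 → inactive
o3: d²=445 > ρ²=31 → inactive
o4: d²=26 ≤ ρ²=31; F_rep = 26·(5,1)/26² = (0.1923,0.0385)
F = F_att + ΣF_rep = (-15.8077,4.0385)
Δp = p'−p = (-0.7904,0.2019); α = Δx/Fx = (-411/520) / (-411/26) = 1/20
check: Δy/Fy = (21/104) / (105/26) = 1/20 ✓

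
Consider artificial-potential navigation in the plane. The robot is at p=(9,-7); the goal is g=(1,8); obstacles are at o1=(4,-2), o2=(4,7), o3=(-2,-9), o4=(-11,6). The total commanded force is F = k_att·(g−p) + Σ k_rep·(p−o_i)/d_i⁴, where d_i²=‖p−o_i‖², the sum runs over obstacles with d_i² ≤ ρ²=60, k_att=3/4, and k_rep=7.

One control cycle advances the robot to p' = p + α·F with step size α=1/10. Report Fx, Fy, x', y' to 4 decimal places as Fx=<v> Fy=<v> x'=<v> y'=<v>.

F_att = 3/4·(g−p) = 3/4·(-8,15) = (-6.0000,11.2500)
o1: d²=50 ≤ ρ²=60; F_rep = 7·(5,-5)/50² = (0.0140,-0.0140)
o2: d²=221 > ρ²=60 → inactive
o3: d²=125 > ρ²=60 → inactive
o4: d²=569 > ρ²=60 → inactive
F = F_att + ΣF_rep = (-5.9860,11.2360)
p' = p + 1/10·F = (8.4014,-5.8764)

Fx=-5.9860 Fy=11.2360 x'=8.4014 y'=-5.8764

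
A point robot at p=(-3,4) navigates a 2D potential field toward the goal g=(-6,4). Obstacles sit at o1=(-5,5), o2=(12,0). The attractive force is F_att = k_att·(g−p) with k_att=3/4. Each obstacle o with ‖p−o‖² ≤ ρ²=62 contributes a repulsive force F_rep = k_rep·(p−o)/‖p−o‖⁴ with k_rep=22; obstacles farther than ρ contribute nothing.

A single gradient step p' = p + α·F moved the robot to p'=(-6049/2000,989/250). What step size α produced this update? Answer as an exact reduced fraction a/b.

α = 1/20

F_att = 3/4·(g−p) = 3/4·(-3,0) = (-2.2500,0.0000)
o1: d²=5 ≤ ρ²=62; F_rep = 22·(2,-1)/5² = (1.7600,-0.8800)
o2: d²=241 > ρ²=62 → inactive
F = F_att + ΣF_rep = (-0.4900,-0.8800)
Δp = p'−p = (-0.0245,-0.0440); α = Δx/Fx = (-49/2000) / (-49/100) = 1/20
check: Δy/Fy = (-11/250) / (-22/25) = 1/20 ✓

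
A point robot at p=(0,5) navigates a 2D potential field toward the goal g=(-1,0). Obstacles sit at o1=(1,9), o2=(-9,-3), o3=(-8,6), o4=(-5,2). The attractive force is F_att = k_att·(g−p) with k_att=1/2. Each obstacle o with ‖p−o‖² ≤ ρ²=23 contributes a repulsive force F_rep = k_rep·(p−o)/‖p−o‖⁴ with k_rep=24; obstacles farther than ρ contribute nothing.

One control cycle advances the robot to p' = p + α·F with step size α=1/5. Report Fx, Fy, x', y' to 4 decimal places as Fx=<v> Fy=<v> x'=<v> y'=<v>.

F_att = 1/2·(g−p) = 1/2·(-1,-5) = (-0.5000,-2.5000)
o1: d²=17 ≤ ρ²=23; F_rep = 24·(-1,-4)/17² = (-0.0830,-0.3322)
o2: d²=145 > ρ²=23 → inactive
o3: d²=65 > ρ²=23 → inactive
o4: d²=34 > ρ²=23 → inactive
F = F_att + ΣF_rep = (-0.5830,-2.8322)
p' = p + 1/5·F = (-0.1166,4.4336)

Fx=-0.5830 Fy=-2.8322 x'=-0.1166 y'=4.4336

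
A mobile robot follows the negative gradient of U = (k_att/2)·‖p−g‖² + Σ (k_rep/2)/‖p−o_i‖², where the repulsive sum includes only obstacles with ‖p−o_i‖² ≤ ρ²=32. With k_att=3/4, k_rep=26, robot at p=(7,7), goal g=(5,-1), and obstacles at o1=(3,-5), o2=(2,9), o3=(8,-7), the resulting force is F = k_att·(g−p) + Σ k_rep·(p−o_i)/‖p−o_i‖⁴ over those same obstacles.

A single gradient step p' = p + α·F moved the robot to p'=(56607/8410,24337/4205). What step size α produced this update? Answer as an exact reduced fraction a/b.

α = 1/5

F_att = 3/4·(g−p) = 3/4·(-2,-8) = (-1.5000,-6.0000)
o1: d²=160 > ρ²=32 → inactive
o2: d²=29 ≤ ρ²=32; F_rep = 26·(5,-2)/29² = (0.1546,-0.0618)
o3: d²=197 > ρ²=32 → inactive
F = F_att + ΣF_rep = (-1.3454,-6.0618)
Δp = p'−p = (-0.2691,-1.2124); α = Δx/Fx = (-2263/8410) / (-2263/1682) = 1/5
check: Δy/Fy = (-5098/4205) / (-5098/841) = 1/5 ✓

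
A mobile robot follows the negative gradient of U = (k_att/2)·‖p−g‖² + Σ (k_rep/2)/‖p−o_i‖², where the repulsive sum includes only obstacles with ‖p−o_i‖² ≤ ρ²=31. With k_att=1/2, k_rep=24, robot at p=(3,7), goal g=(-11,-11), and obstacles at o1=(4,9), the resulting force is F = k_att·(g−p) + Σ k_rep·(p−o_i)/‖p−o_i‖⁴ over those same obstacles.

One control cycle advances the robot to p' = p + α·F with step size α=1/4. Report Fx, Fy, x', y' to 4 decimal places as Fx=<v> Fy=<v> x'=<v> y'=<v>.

F_att = 1/2·(g−p) = 1/2·(-14,-18) = (-7.0000,-9.0000)
o1: d²=5 ≤ ρ²=31; F_rep = 24·(-1,-2)/5² = (-0.9600,-1.9200)
F = F_att + ΣF_rep = (-7.9600,-10.9200)
p' = p + 1/4·F = (1.0100,4.2700)

Fx=-7.9600 Fy=-10.9200 x'=1.0100 y'=4.2700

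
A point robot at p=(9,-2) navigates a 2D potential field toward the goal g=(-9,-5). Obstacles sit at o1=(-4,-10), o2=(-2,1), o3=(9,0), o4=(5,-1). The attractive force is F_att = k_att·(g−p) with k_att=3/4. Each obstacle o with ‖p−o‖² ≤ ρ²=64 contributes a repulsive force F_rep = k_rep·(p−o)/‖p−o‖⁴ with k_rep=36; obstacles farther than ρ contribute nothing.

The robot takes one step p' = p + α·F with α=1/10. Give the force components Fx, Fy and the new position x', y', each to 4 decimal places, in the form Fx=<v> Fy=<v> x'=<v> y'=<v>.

F_att = 3/4·(g−p) = 3/4·(-18,-3) = (-13.5000,-2.2500)
o1: d²=233 > ρ²=64 → inactive
o2: d²=130 > ρ²=64 → inactive
o3: d²=4 ≤ ρ²=64; F_rep = 36·(0,-2)/4² = (0.0000,-4.5000)
o4: d²=17 ≤ ρ²=64; F_rep = 36·(4,-1)/17² = (0.4983,-0.1246)
F = F_att + ΣF_rep = (-13.0017,-6.8746)
p' = p + 1/10·F = (7.6998,-2.6875)

Fx=-13.0017 Fy=-6.8746 x'=7.6998 y'=-2.6875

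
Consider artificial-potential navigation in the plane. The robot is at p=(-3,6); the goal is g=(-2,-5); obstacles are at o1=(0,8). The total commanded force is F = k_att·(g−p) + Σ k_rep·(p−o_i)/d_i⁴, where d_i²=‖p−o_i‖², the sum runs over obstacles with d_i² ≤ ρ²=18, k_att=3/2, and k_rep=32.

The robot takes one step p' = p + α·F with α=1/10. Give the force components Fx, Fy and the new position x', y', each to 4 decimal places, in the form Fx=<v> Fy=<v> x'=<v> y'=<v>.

F_att = 3/2·(g−p) = 3/2·(1,-11) = (1.5000,-16.5000)
o1: d²=13 ≤ ρ²=18; F_rep = 32·(-3,-2)/13² = (-0.5680,-0.3787)
F = F_att + ΣF_rep = (0.9320,-16.8787)
p' = p + 1/10·F = (-2.9068,4.3121)

Fx=0.9320 Fy=-16.8787 x'=-2.9068 y'=4.3121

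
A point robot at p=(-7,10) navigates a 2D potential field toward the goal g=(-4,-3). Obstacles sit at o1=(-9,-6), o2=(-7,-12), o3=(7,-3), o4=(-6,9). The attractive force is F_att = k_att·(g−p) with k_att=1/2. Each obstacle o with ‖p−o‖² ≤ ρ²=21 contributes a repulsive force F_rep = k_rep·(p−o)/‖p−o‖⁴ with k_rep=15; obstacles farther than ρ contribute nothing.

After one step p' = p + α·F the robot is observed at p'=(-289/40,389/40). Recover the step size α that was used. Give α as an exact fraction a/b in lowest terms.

α = 1/10

F_att = 1/2·(g−p) = 1/2·(3,-13) = (1.5000,-6.5000)
o1: d²=260 > ρ²=21 → inactive
o2: d²=484 > ρ²=21 → inactive
o3: d²=365 > ρ²=21 → inactive
o4: d²=2 ≤ ρ²=21; F_rep = 15·(-1,1)/2² = (-3.7500,3.7500)
F = F_att + ΣF_rep = (-2.2500,-2.7500)
Δp = p'−p = (-0.2250,-0.2750); α = Δx/Fx = (-9/40) / (-9/4) = 1/10
check: Δy/Fy = (-11/40) / (-11/4) = 1/10 ✓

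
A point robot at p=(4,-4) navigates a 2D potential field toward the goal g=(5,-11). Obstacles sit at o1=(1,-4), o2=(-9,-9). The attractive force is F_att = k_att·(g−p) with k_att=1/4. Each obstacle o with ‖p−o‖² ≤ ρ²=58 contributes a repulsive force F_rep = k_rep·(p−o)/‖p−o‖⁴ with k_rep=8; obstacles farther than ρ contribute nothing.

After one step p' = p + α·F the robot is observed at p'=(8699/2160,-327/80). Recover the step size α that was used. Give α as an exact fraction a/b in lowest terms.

α = 1/20

F_att = 1/4·(g−p) = 1/4·(1,-7) = (0.2500,-1.7500)
o1: d²=9 ≤ ρ²=58; F_rep = 8·(3,0)/9² = (0.2963,0.0000)
o2: d²=194 > ρ²=58 → inactive
F = F_att + ΣF_rep = (0.5463,-1.7500)
Δp = p'−p = (0.0273,-0.0875); α = Δx/Fx = (59/2160) / (59/108) = 1/20
check: Δy/Fy = (-7/80) / (-7/4) = 1/20 ✓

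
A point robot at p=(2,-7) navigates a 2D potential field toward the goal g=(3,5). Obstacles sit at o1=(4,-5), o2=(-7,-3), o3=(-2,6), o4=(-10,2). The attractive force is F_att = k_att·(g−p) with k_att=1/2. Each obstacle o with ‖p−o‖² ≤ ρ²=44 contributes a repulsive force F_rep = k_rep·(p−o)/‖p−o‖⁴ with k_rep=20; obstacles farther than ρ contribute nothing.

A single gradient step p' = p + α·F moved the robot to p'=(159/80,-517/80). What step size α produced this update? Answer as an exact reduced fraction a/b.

α = 1/10

F_att = 1/2·(g−p) = 1/2·(1,12) = (0.5000,6.0000)
o1: d²=8 ≤ ρ²=44; F_rep = 20·(-2,-2)/8² = (-0.6250,-0.6250)
o2: d²=97 > ρ²=44 → inactive
o3: d²=185 > ρ²=44 → inactive
o4: d²=225 > ρ²=44 → inactive
F = F_att + ΣF_rep = (-0.1250,5.3750)
Δp = p'−p = (-0.0125,0.5375); α = Δx/Fx = (-1/80) / (-1/8) = 1/10
check: Δy/Fy = (43/80) / (43/8) = 1/10 ✓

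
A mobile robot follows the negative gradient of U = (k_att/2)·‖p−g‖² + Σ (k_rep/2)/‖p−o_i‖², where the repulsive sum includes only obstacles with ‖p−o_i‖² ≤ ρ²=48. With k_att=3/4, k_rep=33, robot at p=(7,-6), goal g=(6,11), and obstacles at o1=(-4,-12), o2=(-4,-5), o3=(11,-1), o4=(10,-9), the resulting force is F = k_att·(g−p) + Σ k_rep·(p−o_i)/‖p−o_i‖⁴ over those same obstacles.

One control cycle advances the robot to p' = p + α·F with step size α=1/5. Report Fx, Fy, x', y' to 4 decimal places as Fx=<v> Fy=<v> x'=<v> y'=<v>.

Fx=-1.1341 Fy=12.9574 x'=6.7732 y'=-3.4085

F_att = 3/4·(g−p) = 3/4·(-1,17) = (-0.7500,12.7500)
o1: d²=157 > ρ²=48 → inactive
o2: d²=122 > ρ²=48 → inactive
o3: d²=41 ≤ ρ²=48; F_rep = 33·(-4,-5)/41² = (-0.0785,-0.0982)
o4: d²=18 ≤ ρ²=48; F_rep = 33·(-3,3)/18² = (-0.3056,0.3056)
F = F_att + ΣF_rep = (-1.1341,12.9574)
p' = p + 1/5·F = (6.7732,-3.4085)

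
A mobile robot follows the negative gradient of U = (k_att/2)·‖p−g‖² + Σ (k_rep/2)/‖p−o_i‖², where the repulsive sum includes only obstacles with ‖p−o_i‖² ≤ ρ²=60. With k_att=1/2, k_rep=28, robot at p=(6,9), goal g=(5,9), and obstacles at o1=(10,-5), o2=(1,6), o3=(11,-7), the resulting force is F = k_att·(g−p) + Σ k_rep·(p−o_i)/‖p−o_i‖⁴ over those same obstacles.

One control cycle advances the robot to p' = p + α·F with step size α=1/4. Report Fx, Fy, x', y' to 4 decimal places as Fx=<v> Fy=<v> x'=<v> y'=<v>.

Fx=-0.3789 Fy=0.0727 x'=5.9053 y'=9.0182

F_att = 1/2·(g−p) = 1/2·(-1,0) = (-0.5000,0.0000)
o1: d²=212 > ρ²=60 → inactive
o2: d²=34 ≤ ρ²=60; F_rep = 28·(5,3)/34² = (0.1211,0.0727)
o3: d²=281 > ρ²=60 → inactive
F = F_att + ΣF_rep = (-0.3789,0.0727)
p' = p + 1/4·F = (5.9053,9.0182)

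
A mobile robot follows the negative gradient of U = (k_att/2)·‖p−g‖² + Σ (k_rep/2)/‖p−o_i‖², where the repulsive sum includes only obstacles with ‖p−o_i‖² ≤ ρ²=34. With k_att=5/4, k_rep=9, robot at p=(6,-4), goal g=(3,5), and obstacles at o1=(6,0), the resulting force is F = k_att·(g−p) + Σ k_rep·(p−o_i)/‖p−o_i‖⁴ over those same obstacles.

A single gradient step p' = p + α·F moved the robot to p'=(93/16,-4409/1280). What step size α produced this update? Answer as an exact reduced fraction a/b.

F_att = 5/4·(g−p) = 5/4·(-3,9) = (-3.7500,11.2500)
o1: d²=16 ≤ ρ²=34; F_rep = 9·(0,-4)/16² = (0.0000,-0.1406)
F = F_att + ΣF_rep = (-3.7500,11.1094)
Δp = p'−p = (-0.1875,0.5555); α = Δx/Fx = (-3/16) / (-15/4) = 1/20
check: Δy/Fy = (711/1280) / (711/64) = 1/20 ✓

α = 1/20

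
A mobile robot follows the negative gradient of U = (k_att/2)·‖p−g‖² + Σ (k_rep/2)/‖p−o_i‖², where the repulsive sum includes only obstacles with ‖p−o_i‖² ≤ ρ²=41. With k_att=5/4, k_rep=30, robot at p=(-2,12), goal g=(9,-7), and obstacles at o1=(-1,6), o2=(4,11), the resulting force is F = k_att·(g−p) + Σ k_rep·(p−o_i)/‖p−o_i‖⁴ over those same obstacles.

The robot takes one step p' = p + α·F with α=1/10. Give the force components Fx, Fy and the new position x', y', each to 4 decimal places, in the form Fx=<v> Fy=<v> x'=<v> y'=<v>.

F_att = 5/4·(g−p) = 5/4·(11,-19) = (13.7500,-23.7500)
o1: d²=37 ≤ ρ²=41; F_rep = 30·(-1,6)/37² = (-0.0219,0.1315)
o2: d²=37 ≤ ρ²=41; F_rep = 30·(-6,1)/37² = (-0.1315,0.0219)
F = F_att + ΣF_rep = (13.5966,-23.5966)
p' = p + 1/10·F = (-0.6403,9.6403)

Fx=13.5966 Fy=-23.5966 x'=-0.6403 y'=9.6403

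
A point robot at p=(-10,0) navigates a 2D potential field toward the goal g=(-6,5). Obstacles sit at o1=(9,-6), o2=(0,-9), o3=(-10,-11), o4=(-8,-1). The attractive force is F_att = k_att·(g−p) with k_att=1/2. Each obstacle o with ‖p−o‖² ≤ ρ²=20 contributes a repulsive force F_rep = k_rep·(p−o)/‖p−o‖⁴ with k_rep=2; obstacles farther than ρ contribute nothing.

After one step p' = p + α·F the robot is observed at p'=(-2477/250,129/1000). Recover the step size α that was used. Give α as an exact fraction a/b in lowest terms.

α = 1/20

F_att = 1/2·(g−p) = 1/2·(4,5) = (2.0000,2.5000)
o1: d²=397 > ρ²=20 → inactive
o2: d²=181 > ρ²=20 → inactive
o3: d²=121 > ρ²=20 → inactive
o4: d²=5 ≤ ρ²=20; F_rep = 2·(-2,1)/5² = (-0.1600,0.0800)
F = F_att + ΣF_rep = (1.8400,2.5800)
Δp = p'−p = (0.0920,0.1290); α = Δx/Fx = (23/250) / (46/25) = 1/20
check: Δy/Fy = (129/1000) / (129/50) = 1/20 ✓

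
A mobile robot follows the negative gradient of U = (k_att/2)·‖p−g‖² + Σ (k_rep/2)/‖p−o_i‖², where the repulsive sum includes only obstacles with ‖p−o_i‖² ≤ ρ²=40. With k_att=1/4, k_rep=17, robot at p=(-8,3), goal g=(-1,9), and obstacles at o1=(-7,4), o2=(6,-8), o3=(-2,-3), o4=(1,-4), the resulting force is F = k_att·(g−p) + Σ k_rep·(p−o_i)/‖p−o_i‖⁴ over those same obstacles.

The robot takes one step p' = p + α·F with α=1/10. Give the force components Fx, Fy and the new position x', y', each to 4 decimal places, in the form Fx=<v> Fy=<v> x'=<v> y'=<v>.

F_att = 1/4·(g−p) = 1/4·(7,6) = (1.7500,1.5000)
o1: d²=2 ≤ ρ²=40; F_rep = 17·(-1,-1)/2² = (-4.2500,-4.2500)
o2: d²=317 > ρ²=40 → inactive
o3: d²=72 > ρ²=40 → inactive
o4: d²=130 > ρ²=40 → inactive
F = F_att + ΣF_rep = (-2.5000,-2.7500)
p' = p + 1/10·F = (-8.2500,2.7250)

Fx=-2.5000 Fy=-2.7500 x'=-8.2500 y'=2.7250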